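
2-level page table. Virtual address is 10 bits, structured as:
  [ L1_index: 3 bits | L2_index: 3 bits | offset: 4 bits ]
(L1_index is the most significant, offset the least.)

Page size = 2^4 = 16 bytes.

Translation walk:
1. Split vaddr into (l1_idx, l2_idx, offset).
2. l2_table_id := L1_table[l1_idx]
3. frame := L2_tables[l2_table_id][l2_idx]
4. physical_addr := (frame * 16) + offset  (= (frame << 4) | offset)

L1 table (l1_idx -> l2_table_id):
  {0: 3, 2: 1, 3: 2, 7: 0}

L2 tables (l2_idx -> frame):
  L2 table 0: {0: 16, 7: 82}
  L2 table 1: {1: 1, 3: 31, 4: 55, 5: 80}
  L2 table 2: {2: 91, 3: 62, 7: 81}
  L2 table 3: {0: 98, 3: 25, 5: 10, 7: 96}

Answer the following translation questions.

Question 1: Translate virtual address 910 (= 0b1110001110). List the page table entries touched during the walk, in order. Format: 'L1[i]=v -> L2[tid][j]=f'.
Answer: L1[7]=0 -> L2[0][0]=16

Derivation:
vaddr = 910 = 0b1110001110
Split: l1_idx=7, l2_idx=0, offset=14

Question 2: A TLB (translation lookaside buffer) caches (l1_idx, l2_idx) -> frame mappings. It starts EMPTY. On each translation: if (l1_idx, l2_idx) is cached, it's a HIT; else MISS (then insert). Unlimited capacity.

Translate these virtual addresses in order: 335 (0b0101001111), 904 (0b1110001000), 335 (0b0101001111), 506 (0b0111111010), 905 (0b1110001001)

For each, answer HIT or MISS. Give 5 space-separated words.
vaddr=335: (2,4) not in TLB -> MISS, insert
vaddr=904: (7,0) not in TLB -> MISS, insert
vaddr=335: (2,4) in TLB -> HIT
vaddr=506: (3,7) not in TLB -> MISS, insert
vaddr=905: (7,0) in TLB -> HIT

Answer: MISS MISS HIT MISS HIT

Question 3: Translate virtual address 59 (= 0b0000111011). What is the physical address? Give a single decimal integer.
Answer: 411

Derivation:
vaddr = 59 = 0b0000111011
Split: l1_idx=0, l2_idx=3, offset=11
L1[0] = 3
L2[3][3] = 25
paddr = 25 * 16 + 11 = 411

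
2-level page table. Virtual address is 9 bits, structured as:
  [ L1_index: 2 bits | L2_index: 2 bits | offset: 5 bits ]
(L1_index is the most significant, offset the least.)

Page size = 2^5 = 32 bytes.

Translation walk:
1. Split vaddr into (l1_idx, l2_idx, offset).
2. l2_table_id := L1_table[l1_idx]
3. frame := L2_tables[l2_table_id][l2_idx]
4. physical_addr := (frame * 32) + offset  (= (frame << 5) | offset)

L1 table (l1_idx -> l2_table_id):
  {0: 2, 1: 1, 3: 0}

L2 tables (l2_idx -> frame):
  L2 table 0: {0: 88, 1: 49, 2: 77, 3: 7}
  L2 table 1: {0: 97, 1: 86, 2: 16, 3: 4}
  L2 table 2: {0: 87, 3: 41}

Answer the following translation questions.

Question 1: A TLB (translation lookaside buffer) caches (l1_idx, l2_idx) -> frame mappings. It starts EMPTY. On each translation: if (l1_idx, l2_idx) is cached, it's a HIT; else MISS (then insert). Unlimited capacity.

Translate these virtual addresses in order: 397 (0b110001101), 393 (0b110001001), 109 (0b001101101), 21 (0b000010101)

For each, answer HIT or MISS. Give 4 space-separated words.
Answer: MISS HIT MISS MISS

Derivation:
vaddr=397: (3,0) not in TLB -> MISS, insert
vaddr=393: (3,0) in TLB -> HIT
vaddr=109: (0,3) not in TLB -> MISS, insert
vaddr=21: (0,0) not in TLB -> MISS, insert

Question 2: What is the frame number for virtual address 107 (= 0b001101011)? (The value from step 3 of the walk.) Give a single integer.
vaddr = 107: l1_idx=0, l2_idx=3
L1[0] = 2; L2[2][3] = 41

Answer: 41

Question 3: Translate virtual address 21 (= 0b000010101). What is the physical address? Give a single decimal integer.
vaddr = 21 = 0b000010101
Split: l1_idx=0, l2_idx=0, offset=21
L1[0] = 2
L2[2][0] = 87
paddr = 87 * 32 + 21 = 2805

Answer: 2805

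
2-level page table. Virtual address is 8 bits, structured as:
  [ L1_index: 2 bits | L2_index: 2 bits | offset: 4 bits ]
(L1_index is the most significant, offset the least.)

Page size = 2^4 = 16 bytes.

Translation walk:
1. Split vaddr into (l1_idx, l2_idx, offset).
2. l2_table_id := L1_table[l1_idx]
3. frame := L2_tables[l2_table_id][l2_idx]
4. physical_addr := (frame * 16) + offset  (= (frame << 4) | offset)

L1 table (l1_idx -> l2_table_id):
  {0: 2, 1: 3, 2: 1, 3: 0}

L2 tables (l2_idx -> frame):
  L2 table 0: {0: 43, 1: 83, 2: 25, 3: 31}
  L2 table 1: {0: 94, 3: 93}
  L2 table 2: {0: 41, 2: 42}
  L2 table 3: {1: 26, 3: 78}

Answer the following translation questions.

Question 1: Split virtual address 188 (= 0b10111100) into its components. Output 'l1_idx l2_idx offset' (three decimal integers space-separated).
Answer: 2 3 12

Derivation:
vaddr = 188 = 0b10111100
  top 2 bits -> l1_idx = 2
  next 2 bits -> l2_idx = 3
  bottom 4 bits -> offset = 12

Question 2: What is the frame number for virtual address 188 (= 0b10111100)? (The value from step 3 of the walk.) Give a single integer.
vaddr = 188: l1_idx=2, l2_idx=3
L1[2] = 1; L2[1][3] = 93

Answer: 93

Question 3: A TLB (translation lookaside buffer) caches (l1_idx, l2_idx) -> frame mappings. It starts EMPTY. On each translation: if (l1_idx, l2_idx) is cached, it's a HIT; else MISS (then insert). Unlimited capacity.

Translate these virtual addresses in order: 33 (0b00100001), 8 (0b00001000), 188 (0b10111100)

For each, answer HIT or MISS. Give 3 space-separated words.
vaddr=33: (0,2) not in TLB -> MISS, insert
vaddr=8: (0,0) not in TLB -> MISS, insert
vaddr=188: (2,3) not in TLB -> MISS, insert

Answer: MISS MISS MISS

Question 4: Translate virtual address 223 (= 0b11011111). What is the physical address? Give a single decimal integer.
vaddr = 223 = 0b11011111
Split: l1_idx=3, l2_idx=1, offset=15
L1[3] = 0
L2[0][1] = 83
paddr = 83 * 16 + 15 = 1343

Answer: 1343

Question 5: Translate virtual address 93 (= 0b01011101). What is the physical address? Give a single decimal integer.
vaddr = 93 = 0b01011101
Split: l1_idx=1, l2_idx=1, offset=13
L1[1] = 3
L2[3][1] = 26
paddr = 26 * 16 + 13 = 429

Answer: 429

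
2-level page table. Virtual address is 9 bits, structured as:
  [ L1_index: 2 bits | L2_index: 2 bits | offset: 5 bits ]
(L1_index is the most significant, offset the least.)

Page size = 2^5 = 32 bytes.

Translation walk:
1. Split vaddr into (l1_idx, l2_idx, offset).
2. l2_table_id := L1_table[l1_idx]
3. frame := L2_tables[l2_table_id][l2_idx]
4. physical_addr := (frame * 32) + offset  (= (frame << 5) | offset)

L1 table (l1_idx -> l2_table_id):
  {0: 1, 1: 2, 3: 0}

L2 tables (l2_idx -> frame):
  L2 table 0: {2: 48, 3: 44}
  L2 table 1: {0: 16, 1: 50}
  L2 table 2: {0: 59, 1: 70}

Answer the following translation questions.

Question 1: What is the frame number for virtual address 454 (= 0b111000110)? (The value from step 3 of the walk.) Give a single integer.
vaddr = 454: l1_idx=3, l2_idx=2
L1[3] = 0; L2[0][2] = 48

Answer: 48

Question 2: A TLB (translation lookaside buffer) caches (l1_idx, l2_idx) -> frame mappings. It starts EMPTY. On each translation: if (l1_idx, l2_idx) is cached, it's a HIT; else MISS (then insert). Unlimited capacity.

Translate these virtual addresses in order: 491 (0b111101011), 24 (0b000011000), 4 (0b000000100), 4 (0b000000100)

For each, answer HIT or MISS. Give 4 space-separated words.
Answer: MISS MISS HIT HIT

Derivation:
vaddr=491: (3,3) not in TLB -> MISS, insert
vaddr=24: (0,0) not in TLB -> MISS, insert
vaddr=4: (0,0) in TLB -> HIT
vaddr=4: (0,0) in TLB -> HIT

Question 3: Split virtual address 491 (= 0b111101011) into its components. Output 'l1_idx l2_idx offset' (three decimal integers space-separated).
vaddr = 491 = 0b111101011
  top 2 bits -> l1_idx = 3
  next 2 bits -> l2_idx = 3
  bottom 5 bits -> offset = 11

Answer: 3 3 11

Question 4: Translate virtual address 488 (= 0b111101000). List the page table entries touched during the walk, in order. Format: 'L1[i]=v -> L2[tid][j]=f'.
Answer: L1[3]=0 -> L2[0][3]=44

Derivation:
vaddr = 488 = 0b111101000
Split: l1_idx=3, l2_idx=3, offset=8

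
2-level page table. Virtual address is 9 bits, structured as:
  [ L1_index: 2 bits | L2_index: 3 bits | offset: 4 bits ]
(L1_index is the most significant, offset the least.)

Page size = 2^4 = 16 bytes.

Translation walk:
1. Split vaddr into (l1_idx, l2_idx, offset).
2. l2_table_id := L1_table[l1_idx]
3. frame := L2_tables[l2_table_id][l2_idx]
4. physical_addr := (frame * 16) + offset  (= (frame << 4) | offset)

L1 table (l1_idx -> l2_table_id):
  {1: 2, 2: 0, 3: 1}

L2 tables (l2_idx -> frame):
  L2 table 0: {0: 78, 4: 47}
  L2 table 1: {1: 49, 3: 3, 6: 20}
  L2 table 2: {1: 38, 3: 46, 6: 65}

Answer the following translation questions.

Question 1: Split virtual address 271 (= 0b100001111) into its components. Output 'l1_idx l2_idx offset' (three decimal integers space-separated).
vaddr = 271 = 0b100001111
  top 2 bits -> l1_idx = 2
  next 3 bits -> l2_idx = 0
  bottom 4 bits -> offset = 15

Answer: 2 0 15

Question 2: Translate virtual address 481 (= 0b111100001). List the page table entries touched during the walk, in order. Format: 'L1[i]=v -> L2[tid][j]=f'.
vaddr = 481 = 0b111100001
Split: l1_idx=3, l2_idx=6, offset=1

Answer: L1[3]=1 -> L2[1][6]=20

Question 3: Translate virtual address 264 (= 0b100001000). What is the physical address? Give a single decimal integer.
Answer: 1256

Derivation:
vaddr = 264 = 0b100001000
Split: l1_idx=2, l2_idx=0, offset=8
L1[2] = 0
L2[0][0] = 78
paddr = 78 * 16 + 8 = 1256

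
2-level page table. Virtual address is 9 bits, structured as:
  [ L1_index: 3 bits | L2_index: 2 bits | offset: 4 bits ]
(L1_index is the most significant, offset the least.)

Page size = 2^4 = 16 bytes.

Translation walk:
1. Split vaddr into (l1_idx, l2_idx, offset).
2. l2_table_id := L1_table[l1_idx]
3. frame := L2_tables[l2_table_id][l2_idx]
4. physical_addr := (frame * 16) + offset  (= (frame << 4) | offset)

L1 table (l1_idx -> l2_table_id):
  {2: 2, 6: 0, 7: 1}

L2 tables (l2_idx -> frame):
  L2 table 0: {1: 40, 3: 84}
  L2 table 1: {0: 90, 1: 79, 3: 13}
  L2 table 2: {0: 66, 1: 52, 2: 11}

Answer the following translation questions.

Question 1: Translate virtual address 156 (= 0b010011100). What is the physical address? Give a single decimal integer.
vaddr = 156 = 0b010011100
Split: l1_idx=2, l2_idx=1, offset=12
L1[2] = 2
L2[2][1] = 52
paddr = 52 * 16 + 12 = 844

Answer: 844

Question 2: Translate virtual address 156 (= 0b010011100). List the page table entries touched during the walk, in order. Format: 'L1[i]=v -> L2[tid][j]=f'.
vaddr = 156 = 0b010011100
Split: l1_idx=2, l2_idx=1, offset=12

Answer: L1[2]=2 -> L2[2][1]=52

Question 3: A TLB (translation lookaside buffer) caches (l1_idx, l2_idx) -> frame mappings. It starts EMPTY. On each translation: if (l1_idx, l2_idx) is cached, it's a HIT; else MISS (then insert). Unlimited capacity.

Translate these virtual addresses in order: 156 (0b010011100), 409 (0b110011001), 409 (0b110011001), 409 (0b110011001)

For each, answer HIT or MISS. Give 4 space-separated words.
Answer: MISS MISS HIT HIT

Derivation:
vaddr=156: (2,1) not in TLB -> MISS, insert
vaddr=409: (6,1) not in TLB -> MISS, insert
vaddr=409: (6,1) in TLB -> HIT
vaddr=409: (6,1) in TLB -> HIT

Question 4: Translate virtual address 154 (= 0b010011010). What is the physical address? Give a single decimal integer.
Answer: 842

Derivation:
vaddr = 154 = 0b010011010
Split: l1_idx=2, l2_idx=1, offset=10
L1[2] = 2
L2[2][1] = 52
paddr = 52 * 16 + 10 = 842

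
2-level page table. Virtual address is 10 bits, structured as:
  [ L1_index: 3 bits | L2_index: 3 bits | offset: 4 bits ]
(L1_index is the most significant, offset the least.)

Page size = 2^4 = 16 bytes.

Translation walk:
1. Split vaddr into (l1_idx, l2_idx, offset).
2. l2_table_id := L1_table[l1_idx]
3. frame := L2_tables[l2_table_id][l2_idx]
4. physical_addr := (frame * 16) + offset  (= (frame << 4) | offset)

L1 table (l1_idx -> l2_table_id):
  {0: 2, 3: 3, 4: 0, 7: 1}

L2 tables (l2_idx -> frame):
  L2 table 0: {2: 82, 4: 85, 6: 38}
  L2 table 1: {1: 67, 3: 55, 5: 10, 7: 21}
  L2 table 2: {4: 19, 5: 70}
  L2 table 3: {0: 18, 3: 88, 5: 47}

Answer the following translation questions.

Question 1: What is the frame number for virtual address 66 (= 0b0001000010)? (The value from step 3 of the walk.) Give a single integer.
Answer: 19

Derivation:
vaddr = 66: l1_idx=0, l2_idx=4
L1[0] = 2; L2[2][4] = 19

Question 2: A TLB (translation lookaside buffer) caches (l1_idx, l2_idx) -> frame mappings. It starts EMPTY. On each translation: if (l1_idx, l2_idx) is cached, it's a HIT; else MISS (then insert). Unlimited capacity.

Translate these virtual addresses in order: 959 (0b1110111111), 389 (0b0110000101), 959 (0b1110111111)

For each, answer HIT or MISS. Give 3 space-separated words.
Answer: MISS MISS HIT

Derivation:
vaddr=959: (7,3) not in TLB -> MISS, insert
vaddr=389: (3,0) not in TLB -> MISS, insert
vaddr=959: (7,3) in TLB -> HIT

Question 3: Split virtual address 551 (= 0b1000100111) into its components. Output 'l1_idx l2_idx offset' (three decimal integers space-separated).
vaddr = 551 = 0b1000100111
  top 3 bits -> l1_idx = 4
  next 3 bits -> l2_idx = 2
  bottom 4 bits -> offset = 7

Answer: 4 2 7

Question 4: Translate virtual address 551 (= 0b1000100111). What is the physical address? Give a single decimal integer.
vaddr = 551 = 0b1000100111
Split: l1_idx=4, l2_idx=2, offset=7
L1[4] = 0
L2[0][2] = 82
paddr = 82 * 16 + 7 = 1319

Answer: 1319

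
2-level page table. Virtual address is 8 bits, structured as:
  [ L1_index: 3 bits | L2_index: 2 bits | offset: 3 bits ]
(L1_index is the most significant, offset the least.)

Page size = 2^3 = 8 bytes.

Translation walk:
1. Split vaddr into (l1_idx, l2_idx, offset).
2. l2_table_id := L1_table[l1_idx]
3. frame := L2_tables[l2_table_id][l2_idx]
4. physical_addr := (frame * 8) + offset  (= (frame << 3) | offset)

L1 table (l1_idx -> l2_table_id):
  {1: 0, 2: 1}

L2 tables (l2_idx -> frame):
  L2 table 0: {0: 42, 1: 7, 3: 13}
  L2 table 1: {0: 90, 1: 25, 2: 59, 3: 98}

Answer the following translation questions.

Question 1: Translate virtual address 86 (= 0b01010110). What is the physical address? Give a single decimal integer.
Answer: 478

Derivation:
vaddr = 86 = 0b01010110
Split: l1_idx=2, l2_idx=2, offset=6
L1[2] = 1
L2[1][2] = 59
paddr = 59 * 8 + 6 = 478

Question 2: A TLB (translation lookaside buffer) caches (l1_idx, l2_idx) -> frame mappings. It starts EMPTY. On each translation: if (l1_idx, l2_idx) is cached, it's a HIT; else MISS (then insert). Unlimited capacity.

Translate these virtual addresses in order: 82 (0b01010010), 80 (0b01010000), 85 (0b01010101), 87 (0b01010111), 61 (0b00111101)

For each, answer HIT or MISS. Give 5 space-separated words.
Answer: MISS HIT HIT HIT MISS

Derivation:
vaddr=82: (2,2) not in TLB -> MISS, insert
vaddr=80: (2,2) in TLB -> HIT
vaddr=85: (2,2) in TLB -> HIT
vaddr=87: (2,2) in TLB -> HIT
vaddr=61: (1,3) not in TLB -> MISS, insert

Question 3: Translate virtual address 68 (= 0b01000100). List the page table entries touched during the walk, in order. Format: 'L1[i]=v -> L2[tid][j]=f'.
vaddr = 68 = 0b01000100
Split: l1_idx=2, l2_idx=0, offset=4

Answer: L1[2]=1 -> L2[1][0]=90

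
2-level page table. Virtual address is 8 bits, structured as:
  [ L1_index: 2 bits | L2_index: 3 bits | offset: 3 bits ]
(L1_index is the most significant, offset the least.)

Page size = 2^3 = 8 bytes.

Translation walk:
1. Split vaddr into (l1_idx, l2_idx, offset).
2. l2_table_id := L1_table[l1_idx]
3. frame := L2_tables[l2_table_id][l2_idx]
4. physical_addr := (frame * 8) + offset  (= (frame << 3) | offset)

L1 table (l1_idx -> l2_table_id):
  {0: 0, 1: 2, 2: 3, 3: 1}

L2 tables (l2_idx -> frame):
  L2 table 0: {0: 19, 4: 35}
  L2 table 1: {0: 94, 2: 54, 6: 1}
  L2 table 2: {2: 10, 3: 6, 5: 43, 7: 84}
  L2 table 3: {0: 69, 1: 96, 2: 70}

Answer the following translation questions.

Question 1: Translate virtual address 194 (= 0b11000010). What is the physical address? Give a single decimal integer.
vaddr = 194 = 0b11000010
Split: l1_idx=3, l2_idx=0, offset=2
L1[3] = 1
L2[1][0] = 94
paddr = 94 * 8 + 2 = 754

Answer: 754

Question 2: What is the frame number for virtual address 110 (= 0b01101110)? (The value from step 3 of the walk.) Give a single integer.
Answer: 43

Derivation:
vaddr = 110: l1_idx=1, l2_idx=5
L1[1] = 2; L2[2][5] = 43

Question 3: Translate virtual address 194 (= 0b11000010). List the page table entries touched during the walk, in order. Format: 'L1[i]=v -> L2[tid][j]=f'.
vaddr = 194 = 0b11000010
Split: l1_idx=3, l2_idx=0, offset=2

Answer: L1[3]=1 -> L2[1][0]=94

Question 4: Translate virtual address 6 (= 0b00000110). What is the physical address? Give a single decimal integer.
Answer: 158

Derivation:
vaddr = 6 = 0b00000110
Split: l1_idx=0, l2_idx=0, offset=6
L1[0] = 0
L2[0][0] = 19
paddr = 19 * 8 + 6 = 158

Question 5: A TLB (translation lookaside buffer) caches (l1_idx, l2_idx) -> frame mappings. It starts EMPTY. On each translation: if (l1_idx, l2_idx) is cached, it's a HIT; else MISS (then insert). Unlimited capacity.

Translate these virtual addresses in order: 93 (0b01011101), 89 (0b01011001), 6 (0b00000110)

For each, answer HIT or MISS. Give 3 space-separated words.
Answer: MISS HIT MISS

Derivation:
vaddr=93: (1,3) not in TLB -> MISS, insert
vaddr=89: (1,3) in TLB -> HIT
vaddr=6: (0,0) not in TLB -> MISS, insert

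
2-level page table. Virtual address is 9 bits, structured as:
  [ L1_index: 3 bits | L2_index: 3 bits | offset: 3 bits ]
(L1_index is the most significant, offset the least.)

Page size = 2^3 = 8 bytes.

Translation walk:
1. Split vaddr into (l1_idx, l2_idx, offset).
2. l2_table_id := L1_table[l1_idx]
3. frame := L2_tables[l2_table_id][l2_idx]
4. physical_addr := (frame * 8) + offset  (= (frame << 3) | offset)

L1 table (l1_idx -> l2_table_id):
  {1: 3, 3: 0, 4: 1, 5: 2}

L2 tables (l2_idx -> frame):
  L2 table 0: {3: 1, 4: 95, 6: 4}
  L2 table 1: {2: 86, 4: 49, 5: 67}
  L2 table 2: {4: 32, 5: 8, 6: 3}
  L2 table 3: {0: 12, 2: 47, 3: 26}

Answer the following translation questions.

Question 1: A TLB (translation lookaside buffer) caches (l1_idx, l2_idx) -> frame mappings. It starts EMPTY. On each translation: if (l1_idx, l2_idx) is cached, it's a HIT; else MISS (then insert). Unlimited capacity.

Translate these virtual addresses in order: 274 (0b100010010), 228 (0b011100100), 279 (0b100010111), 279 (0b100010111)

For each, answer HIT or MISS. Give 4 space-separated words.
Answer: MISS MISS HIT HIT

Derivation:
vaddr=274: (4,2) not in TLB -> MISS, insert
vaddr=228: (3,4) not in TLB -> MISS, insert
vaddr=279: (4,2) in TLB -> HIT
vaddr=279: (4,2) in TLB -> HIT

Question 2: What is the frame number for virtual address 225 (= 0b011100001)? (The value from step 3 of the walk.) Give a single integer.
vaddr = 225: l1_idx=3, l2_idx=4
L1[3] = 0; L2[0][4] = 95

Answer: 95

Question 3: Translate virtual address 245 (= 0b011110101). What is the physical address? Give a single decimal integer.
Answer: 37

Derivation:
vaddr = 245 = 0b011110101
Split: l1_idx=3, l2_idx=6, offset=5
L1[3] = 0
L2[0][6] = 4
paddr = 4 * 8 + 5 = 37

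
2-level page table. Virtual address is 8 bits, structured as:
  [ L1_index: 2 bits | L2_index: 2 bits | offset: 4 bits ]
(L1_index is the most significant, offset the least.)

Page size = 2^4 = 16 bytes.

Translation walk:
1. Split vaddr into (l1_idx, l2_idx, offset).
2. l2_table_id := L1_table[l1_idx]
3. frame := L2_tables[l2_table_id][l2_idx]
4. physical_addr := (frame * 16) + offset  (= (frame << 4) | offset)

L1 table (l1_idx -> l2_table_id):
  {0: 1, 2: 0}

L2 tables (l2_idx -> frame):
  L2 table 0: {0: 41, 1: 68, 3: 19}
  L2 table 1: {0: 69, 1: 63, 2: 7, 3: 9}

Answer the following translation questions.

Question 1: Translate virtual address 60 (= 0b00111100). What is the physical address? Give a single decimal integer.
Answer: 156

Derivation:
vaddr = 60 = 0b00111100
Split: l1_idx=0, l2_idx=3, offset=12
L1[0] = 1
L2[1][3] = 9
paddr = 9 * 16 + 12 = 156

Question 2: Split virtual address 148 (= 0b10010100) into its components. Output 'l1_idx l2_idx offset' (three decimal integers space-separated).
vaddr = 148 = 0b10010100
  top 2 bits -> l1_idx = 2
  next 2 bits -> l2_idx = 1
  bottom 4 bits -> offset = 4

Answer: 2 1 4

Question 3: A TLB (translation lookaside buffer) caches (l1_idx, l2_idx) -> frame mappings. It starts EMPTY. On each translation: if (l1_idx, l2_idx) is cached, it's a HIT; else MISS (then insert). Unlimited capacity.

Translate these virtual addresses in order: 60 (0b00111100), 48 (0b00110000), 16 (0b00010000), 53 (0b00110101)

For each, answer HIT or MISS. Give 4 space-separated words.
Answer: MISS HIT MISS HIT

Derivation:
vaddr=60: (0,3) not in TLB -> MISS, insert
vaddr=48: (0,3) in TLB -> HIT
vaddr=16: (0,1) not in TLB -> MISS, insert
vaddr=53: (0,3) in TLB -> HIT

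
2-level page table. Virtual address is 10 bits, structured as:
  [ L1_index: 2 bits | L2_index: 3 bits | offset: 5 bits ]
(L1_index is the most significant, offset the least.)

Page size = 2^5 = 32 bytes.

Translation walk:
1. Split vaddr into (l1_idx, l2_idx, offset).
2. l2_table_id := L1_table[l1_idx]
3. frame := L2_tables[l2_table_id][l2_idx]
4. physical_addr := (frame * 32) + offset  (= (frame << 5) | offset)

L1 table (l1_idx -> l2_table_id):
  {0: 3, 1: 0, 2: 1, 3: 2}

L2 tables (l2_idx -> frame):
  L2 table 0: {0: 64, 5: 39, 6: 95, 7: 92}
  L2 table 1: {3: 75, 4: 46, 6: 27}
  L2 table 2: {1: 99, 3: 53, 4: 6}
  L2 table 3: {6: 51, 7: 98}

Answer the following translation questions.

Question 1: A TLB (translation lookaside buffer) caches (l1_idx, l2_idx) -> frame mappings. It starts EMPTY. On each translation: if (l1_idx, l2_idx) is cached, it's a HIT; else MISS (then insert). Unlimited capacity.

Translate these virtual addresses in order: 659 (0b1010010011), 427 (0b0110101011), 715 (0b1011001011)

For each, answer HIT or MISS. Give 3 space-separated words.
Answer: MISS MISS MISS

Derivation:
vaddr=659: (2,4) not in TLB -> MISS, insert
vaddr=427: (1,5) not in TLB -> MISS, insert
vaddr=715: (2,6) not in TLB -> MISS, insert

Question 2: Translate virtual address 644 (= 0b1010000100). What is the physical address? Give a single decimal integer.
vaddr = 644 = 0b1010000100
Split: l1_idx=2, l2_idx=4, offset=4
L1[2] = 1
L2[1][4] = 46
paddr = 46 * 32 + 4 = 1476

Answer: 1476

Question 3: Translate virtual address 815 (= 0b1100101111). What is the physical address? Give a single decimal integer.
Answer: 3183

Derivation:
vaddr = 815 = 0b1100101111
Split: l1_idx=3, l2_idx=1, offset=15
L1[3] = 2
L2[2][1] = 99
paddr = 99 * 32 + 15 = 3183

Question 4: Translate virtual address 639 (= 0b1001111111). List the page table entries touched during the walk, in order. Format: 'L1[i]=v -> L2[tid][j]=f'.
Answer: L1[2]=1 -> L2[1][3]=75

Derivation:
vaddr = 639 = 0b1001111111
Split: l1_idx=2, l2_idx=3, offset=31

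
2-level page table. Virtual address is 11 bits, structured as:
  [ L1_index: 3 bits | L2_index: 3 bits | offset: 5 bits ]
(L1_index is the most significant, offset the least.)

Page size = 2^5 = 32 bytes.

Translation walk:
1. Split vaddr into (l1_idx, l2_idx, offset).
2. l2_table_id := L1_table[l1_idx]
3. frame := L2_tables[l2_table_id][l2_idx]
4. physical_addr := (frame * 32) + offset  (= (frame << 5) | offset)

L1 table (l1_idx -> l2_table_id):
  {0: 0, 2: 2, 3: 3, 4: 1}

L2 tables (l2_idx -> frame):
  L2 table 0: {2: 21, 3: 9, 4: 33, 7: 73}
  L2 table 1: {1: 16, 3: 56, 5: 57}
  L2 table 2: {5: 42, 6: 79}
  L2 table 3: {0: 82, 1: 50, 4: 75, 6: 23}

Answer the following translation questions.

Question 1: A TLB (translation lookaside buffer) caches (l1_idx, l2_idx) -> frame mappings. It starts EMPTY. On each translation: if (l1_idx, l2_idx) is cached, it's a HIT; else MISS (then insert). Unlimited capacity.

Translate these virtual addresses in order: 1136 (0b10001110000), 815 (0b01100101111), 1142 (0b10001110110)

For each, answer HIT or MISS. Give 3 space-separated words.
vaddr=1136: (4,3) not in TLB -> MISS, insert
vaddr=815: (3,1) not in TLB -> MISS, insert
vaddr=1142: (4,3) in TLB -> HIT

Answer: MISS MISS HIT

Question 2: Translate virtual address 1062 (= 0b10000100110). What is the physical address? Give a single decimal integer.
vaddr = 1062 = 0b10000100110
Split: l1_idx=4, l2_idx=1, offset=6
L1[4] = 1
L2[1][1] = 16
paddr = 16 * 32 + 6 = 518

Answer: 518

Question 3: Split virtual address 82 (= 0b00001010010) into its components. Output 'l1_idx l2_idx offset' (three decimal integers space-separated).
Answer: 0 2 18

Derivation:
vaddr = 82 = 0b00001010010
  top 3 bits -> l1_idx = 0
  next 3 bits -> l2_idx = 2
  bottom 5 bits -> offset = 18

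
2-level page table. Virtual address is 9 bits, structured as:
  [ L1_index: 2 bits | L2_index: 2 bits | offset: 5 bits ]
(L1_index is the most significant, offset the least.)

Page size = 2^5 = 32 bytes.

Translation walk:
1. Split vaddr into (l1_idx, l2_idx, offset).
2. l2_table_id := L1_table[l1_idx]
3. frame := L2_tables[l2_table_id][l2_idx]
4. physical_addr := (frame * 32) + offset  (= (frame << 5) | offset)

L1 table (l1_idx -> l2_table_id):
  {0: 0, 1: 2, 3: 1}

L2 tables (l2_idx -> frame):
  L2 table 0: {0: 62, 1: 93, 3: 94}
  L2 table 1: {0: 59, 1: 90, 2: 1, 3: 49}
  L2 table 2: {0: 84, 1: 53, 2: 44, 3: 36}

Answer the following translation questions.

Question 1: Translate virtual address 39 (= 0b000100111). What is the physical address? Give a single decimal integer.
vaddr = 39 = 0b000100111
Split: l1_idx=0, l2_idx=1, offset=7
L1[0] = 0
L2[0][1] = 93
paddr = 93 * 32 + 7 = 2983

Answer: 2983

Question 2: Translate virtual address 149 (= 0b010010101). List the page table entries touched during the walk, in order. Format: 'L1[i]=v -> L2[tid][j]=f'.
Answer: L1[1]=2 -> L2[2][0]=84

Derivation:
vaddr = 149 = 0b010010101
Split: l1_idx=1, l2_idx=0, offset=21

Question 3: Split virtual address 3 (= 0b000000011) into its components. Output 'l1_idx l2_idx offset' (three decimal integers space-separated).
Answer: 0 0 3

Derivation:
vaddr = 3 = 0b000000011
  top 2 bits -> l1_idx = 0
  next 2 bits -> l2_idx = 0
  bottom 5 bits -> offset = 3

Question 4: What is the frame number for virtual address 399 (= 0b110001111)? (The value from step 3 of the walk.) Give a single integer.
vaddr = 399: l1_idx=3, l2_idx=0
L1[3] = 1; L2[1][0] = 59

Answer: 59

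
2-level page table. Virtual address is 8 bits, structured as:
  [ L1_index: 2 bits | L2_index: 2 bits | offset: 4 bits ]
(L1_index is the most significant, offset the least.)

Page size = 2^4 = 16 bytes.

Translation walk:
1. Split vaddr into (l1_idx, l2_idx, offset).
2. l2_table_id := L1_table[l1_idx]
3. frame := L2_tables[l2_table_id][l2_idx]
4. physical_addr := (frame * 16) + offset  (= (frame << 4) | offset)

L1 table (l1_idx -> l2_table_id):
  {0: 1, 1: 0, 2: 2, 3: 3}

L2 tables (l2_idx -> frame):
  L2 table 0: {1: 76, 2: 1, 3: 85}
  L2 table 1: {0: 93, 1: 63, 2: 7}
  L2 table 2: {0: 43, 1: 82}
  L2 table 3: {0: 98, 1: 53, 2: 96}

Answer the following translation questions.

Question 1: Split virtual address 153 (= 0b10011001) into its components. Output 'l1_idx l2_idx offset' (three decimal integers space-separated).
vaddr = 153 = 0b10011001
  top 2 bits -> l1_idx = 2
  next 2 bits -> l2_idx = 1
  bottom 4 bits -> offset = 9

Answer: 2 1 9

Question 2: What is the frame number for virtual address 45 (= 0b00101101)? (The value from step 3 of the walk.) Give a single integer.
Answer: 7

Derivation:
vaddr = 45: l1_idx=0, l2_idx=2
L1[0] = 1; L2[1][2] = 7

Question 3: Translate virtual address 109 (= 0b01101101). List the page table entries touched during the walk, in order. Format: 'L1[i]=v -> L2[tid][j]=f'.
vaddr = 109 = 0b01101101
Split: l1_idx=1, l2_idx=2, offset=13

Answer: L1[1]=0 -> L2[0][2]=1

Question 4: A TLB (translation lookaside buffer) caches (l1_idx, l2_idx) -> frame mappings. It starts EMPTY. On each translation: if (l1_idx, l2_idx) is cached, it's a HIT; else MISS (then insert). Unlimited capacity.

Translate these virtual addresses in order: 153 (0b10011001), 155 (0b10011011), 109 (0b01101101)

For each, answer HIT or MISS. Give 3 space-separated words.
Answer: MISS HIT MISS

Derivation:
vaddr=153: (2,1) not in TLB -> MISS, insert
vaddr=155: (2,1) in TLB -> HIT
vaddr=109: (1,2) not in TLB -> MISS, insert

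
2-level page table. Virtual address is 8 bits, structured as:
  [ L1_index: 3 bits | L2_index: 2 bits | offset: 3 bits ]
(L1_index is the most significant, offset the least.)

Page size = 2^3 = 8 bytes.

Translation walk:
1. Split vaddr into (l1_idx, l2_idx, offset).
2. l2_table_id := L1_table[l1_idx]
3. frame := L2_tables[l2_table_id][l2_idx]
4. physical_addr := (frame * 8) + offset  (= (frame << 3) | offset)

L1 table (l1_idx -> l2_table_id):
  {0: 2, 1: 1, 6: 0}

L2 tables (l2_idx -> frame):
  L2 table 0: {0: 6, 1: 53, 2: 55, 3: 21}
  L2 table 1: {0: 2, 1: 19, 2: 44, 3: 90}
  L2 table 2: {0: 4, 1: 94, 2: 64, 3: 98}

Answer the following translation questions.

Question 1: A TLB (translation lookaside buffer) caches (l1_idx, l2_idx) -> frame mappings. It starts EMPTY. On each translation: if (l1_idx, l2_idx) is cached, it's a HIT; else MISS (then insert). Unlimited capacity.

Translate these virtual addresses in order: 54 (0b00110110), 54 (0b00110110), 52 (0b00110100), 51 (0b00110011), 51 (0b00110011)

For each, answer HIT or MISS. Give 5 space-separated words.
Answer: MISS HIT HIT HIT HIT

Derivation:
vaddr=54: (1,2) not in TLB -> MISS, insert
vaddr=54: (1,2) in TLB -> HIT
vaddr=52: (1,2) in TLB -> HIT
vaddr=51: (1,2) in TLB -> HIT
vaddr=51: (1,2) in TLB -> HIT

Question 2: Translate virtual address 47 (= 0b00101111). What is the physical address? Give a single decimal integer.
vaddr = 47 = 0b00101111
Split: l1_idx=1, l2_idx=1, offset=7
L1[1] = 1
L2[1][1] = 19
paddr = 19 * 8 + 7 = 159

Answer: 159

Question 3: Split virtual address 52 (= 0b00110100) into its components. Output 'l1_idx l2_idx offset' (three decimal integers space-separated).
vaddr = 52 = 0b00110100
  top 3 bits -> l1_idx = 1
  next 2 bits -> l2_idx = 2
  bottom 3 bits -> offset = 4

Answer: 1 2 4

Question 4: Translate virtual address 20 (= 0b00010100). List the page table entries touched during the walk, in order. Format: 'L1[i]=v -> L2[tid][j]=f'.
vaddr = 20 = 0b00010100
Split: l1_idx=0, l2_idx=2, offset=4

Answer: L1[0]=2 -> L2[2][2]=64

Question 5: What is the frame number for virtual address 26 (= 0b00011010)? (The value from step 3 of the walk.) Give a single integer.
vaddr = 26: l1_idx=0, l2_idx=3
L1[0] = 2; L2[2][3] = 98

Answer: 98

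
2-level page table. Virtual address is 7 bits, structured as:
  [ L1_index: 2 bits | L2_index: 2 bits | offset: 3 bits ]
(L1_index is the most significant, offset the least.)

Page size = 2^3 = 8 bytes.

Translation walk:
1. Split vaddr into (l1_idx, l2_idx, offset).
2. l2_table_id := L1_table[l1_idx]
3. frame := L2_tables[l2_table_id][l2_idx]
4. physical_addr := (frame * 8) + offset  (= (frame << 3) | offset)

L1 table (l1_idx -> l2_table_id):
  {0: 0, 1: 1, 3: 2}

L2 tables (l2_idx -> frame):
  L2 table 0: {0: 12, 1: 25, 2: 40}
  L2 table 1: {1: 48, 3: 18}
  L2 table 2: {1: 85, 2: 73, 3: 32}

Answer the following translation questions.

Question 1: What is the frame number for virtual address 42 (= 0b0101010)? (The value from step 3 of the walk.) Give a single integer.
Answer: 48

Derivation:
vaddr = 42: l1_idx=1, l2_idx=1
L1[1] = 1; L2[1][1] = 48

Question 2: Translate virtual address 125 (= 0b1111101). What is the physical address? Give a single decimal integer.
vaddr = 125 = 0b1111101
Split: l1_idx=3, l2_idx=3, offset=5
L1[3] = 2
L2[2][3] = 32
paddr = 32 * 8 + 5 = 261

Answer: 261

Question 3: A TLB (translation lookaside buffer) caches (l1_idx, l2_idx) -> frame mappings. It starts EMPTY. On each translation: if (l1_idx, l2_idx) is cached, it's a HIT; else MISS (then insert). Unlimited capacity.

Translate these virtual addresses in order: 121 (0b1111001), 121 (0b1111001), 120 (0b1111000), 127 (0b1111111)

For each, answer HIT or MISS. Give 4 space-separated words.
vaddr=121: (3,3) not in TLB -> MISS, insert
vaddr=121: (3,3) in TLB -> HIT
vaddr=120: (3,3) in TLB -> HIT
vaddr=127: (3,3) in TLB -> HIT

Answer: MISS HIT HIT HIT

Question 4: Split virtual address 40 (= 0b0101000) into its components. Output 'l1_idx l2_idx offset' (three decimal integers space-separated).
Answer: 1 1 0

Derivation:
vaddr = 40 = 0b0101000
  top 2 bits -> l1_idx = 1
  next 2 bits -> l2_idx = 1
  bottom 3 bits -> offset = 0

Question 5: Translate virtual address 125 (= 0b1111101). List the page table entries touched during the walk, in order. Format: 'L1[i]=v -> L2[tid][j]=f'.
Answer: L1[3]=2 -> L2[2][3]=32

Derivation:
vaddr = 125 = 0b1111101
Split: l1_idx=3, l2_idx=3, offset=5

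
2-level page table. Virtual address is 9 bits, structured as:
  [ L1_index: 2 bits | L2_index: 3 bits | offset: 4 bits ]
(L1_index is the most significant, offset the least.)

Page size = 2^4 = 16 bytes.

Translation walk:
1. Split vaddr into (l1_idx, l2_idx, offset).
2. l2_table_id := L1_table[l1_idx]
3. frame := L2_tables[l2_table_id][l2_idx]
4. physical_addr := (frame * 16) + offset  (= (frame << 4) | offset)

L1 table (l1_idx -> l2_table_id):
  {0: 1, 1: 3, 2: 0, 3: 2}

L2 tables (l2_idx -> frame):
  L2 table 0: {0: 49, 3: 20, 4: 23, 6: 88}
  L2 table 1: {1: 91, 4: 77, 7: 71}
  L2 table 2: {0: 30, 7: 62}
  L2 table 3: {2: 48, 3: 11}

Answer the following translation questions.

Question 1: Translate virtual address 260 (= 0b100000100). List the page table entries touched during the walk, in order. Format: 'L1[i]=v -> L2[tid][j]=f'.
vaddr = 260 = 0b100000100
Split: l1_idx=2, l2_idx=0, offset=4

Answer: L1[2]=0 -> L2[0][0]=49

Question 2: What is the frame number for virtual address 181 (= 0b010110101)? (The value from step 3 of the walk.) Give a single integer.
vaddr = 181: l1_idx=1, l2_idx=3
L1[1] = 3; L2[3][3] = 11

Answer: 11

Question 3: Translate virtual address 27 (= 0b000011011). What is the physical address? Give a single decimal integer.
vaddr = 27 = 0b000011011
Split: l1_idx=0, l2_idx=1, offset=11
L1[0] = 1
L2[1][1] = 91
paddr = 91 * 16 + 11 = 1467

Answer: 1467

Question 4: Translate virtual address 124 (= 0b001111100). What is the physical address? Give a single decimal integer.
vaddr = 124 = 0b001111100
Split: l1_idx=0, l2_idx=7, offset=12
L1[0] = 1
L2[1][7] = 71
paddr = 71 * 16 + 12 = 1148

Answer: 1148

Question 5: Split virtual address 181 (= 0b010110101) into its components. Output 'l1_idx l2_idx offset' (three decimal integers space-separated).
Answer: 1 3 5

Derivation:
vaddr = 181 = 0b010110101
  top 2 bits -> l1_idx = 1
  next 3 bits -> l2_idx = 3
  bottom 4 bits -> offset = 5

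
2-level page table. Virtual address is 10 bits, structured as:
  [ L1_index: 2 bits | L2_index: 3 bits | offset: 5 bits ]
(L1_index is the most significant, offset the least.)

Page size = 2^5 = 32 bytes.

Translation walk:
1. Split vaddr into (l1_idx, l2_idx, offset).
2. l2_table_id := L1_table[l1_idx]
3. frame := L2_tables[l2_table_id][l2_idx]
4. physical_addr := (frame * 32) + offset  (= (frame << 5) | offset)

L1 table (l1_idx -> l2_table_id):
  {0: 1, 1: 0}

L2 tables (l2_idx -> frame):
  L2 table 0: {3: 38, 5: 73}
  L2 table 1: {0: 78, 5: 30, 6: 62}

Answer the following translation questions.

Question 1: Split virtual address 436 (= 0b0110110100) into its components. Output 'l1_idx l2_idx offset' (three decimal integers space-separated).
vaddr = 436 = 0b0110110100
  top 2 bits -> l1_idx = 1
  next 3 bits -> l2_idx = 5
  bottom 5 bits -> offset = 20

Answer: 1 5 20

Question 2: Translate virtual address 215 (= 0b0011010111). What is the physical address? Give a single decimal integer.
vaddr = 215 = 0b0011010111
Split: l1_idx=0, l2_idx=6, offset=23
L1[0] = 1
L2[1][6] = 62
paddr = 62 * 32 + 23 = 2007

Answer: 2007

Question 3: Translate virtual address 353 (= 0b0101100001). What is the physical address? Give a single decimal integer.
vaddr = 353 = 0b0101100001
Split: l1_idx=1, l2_idx=3, offset=1
L1[1] = 0
L2[0][3] = 38
paddr = 38 * 32 + 1 = 1217

Answer: 1217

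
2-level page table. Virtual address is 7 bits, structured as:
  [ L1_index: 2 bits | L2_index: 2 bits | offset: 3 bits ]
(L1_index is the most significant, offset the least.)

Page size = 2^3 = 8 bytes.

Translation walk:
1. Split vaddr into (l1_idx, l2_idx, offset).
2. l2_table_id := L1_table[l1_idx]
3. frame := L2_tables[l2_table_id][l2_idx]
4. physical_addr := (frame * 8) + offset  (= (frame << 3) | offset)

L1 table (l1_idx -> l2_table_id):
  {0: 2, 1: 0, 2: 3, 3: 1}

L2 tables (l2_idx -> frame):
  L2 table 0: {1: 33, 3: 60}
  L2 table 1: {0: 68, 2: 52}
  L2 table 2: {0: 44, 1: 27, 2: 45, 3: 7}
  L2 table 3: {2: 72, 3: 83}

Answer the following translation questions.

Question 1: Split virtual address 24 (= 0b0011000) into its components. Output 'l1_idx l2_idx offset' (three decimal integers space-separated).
vaddr = 24 = 0b0011000
  top 2 bits -> l1_idx = 0
  next 2 bits -> l2_idx = 3
  bottom 3 bits -> offset = 0

Answer: 0 3 0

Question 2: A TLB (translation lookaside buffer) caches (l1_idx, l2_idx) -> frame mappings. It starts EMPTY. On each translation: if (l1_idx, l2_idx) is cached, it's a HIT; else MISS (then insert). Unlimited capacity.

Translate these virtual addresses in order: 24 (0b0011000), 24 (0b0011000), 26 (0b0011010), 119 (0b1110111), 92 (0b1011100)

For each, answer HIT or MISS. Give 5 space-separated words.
vaddr=24: (0,3) not in TLB -> MISS, insert
vaddr=24: (0,3) in TLB -> HIT
vaddr=26: (0,3) in TLB -> HIT
vaddr=119: (3,2) not in TLB -> MISS, insert
vaddr=92: (2,3) not in TLB -> MISS, insert

Answer: MISS HIT HIT MISS MISS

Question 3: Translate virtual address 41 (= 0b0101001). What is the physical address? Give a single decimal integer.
vaddr = 41 = 0b0101001
Split: l1_idx=1, l2_idx=1, offset=1
L1[1] = 0
L2[0][1] = 33
paddr = 33 * 8 + 1 = 265

Answer: 265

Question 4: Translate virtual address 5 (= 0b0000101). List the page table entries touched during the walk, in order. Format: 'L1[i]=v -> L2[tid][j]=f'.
Answer: L1[0]=2 -> L2[2][0]=44

Derivation:
vaddr = 5 = 0b0000101
Split: l1_idx=0, l2_idx=0, offset=5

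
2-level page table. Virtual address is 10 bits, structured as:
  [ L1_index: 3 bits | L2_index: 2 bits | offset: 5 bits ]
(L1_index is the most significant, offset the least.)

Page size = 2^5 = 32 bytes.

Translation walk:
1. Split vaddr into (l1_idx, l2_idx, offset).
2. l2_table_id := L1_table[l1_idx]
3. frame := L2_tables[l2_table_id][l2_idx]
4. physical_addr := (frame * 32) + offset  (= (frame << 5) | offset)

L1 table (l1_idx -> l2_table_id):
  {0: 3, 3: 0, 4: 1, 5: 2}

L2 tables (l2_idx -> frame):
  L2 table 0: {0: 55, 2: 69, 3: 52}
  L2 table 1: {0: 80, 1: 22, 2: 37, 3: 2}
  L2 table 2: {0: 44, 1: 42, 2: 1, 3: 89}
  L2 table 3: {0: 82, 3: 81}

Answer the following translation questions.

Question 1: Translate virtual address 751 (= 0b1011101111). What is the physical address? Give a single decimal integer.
Answer: 2863

Derivation:
vaddr = 751 = 0b1011101111
Split: l1_idx=5, l2_idx=3, offset=15
L1[5] = 2
L2[2][3] = 89
paddr = 89 * 32 + 15 = 2863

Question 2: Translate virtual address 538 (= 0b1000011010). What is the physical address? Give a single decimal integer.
Answer: 2586

Derivation:
vaddr = 538 = 0b1000011010
Split: l1_idx=4, l2_idx=0, offset=26
L1[4] = 1
L2[1][0] = 80
paddr = 80 * 32 + 26 = 2586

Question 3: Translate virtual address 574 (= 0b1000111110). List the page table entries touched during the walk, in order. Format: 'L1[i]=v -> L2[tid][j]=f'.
vaddr = 574 = 0b1000111110
Split: l1_idx=4, l2_idx=1, offset=30

Answer: L1[4]=1 -> L2[1][1]=22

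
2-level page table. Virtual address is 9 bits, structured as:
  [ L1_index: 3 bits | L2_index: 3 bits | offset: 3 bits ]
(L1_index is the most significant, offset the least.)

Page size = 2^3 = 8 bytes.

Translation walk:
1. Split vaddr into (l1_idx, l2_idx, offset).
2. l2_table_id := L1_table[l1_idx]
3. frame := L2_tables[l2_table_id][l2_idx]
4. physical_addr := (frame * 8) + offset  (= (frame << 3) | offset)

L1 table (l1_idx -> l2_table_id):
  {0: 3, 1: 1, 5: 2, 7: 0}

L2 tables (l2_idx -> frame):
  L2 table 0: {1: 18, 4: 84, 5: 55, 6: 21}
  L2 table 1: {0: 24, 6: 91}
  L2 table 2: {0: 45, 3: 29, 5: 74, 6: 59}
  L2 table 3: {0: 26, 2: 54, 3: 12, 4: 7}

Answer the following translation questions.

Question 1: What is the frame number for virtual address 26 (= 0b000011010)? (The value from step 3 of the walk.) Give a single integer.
Answer: 12

Derivation:
vaddr = 26: l1_idx=0, l2_idx=3
L1[0] = 3; L2[3][3] = 12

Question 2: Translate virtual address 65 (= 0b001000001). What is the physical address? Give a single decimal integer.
Answer: 193

Derivation:
vaddr = 65 = 0b001000001
Split: l1_idx=1, l2_idx=0, offset=1
L1[1] = 1
L2[1][0] = 24
paddr = 24 * 8 + 1 = 193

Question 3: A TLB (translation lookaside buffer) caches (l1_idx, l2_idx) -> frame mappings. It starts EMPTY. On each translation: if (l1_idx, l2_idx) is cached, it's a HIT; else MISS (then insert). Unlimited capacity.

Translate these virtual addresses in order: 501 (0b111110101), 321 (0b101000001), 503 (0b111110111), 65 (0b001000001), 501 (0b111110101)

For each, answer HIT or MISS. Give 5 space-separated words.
Answer: MISS MISS HIT MISS HIT

Derivation:
vaddr=501: (7,6) not in TLB -> MISS, insert
vaddr=321: (5,0) not in TLB -> MISS, insert
vaddr=503: (7,6) in TLB -> HIT
vaddr=65: (1,0) not in TLB -> MISS, insert
vaddr=501: (7,6) in TLB -> HIT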